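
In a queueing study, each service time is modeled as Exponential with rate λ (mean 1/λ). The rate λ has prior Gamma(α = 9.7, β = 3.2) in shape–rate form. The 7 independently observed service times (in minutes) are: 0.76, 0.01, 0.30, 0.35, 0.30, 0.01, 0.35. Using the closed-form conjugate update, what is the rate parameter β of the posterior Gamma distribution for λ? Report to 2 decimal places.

With a Gamma(shape α, rate β) prior on the exponential rate λ, the posterior after n observations with total T = Σxᵢ is Gamma(α+n, β+T).
Sum of observations T = 2.08 minutes; n = 7.
Posterior: Gamma(9.7+7, 3.2+2.08) = Gamma(16.7, 5.28).
Posterior β = 5.28.

5.28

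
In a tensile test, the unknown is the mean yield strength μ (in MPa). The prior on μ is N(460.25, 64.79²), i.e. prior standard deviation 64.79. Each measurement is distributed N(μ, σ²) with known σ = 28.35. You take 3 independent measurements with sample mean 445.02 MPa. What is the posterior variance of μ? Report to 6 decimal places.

251.834946

For Normal data with known variance σ², a Normal(μ₀, σ₀²) prior on μ is conjugate. Posterior precision = 1/σ₀² + n/σ²; posterior mean is the precision-weighted average of μ₀ and x̄.
σ₀² = 64.79² = 4197.7441, σ² = 28.35² = 803.7225; σ² + n·σ₀² = 803.7225 + 3·4197.7441 = 13396.9548.
Posterior precision = 1/σ₀² + n/σ² = 1/4197.7441 + 3/803.7225 = (σ² + n·σ₀²)/(σ₀²σ²) = 13396.9548/(4197.7441·803.7225); posterior variance σₙ² = σ₀²σ²/(σ² + n·σ₀²) = 4197.7441·803.7225/13396.9548 = 251.834946.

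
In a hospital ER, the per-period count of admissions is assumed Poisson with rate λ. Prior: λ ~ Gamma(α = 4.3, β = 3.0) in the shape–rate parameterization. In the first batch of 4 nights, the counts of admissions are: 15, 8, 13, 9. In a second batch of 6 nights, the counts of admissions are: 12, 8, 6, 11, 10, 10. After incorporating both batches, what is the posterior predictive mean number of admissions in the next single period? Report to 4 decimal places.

With a Gamma(shape α, rate β) prior, the Poisson likelihood is conjugate: the posterior is Gamma(α + ΣXᵢ, β + n).
Batch 1: sum of counts S = 45 over n = 4 nights.
After batch 1: Gamma(α+S, β+n) = Gamma(4.3+45, 3.0+4) = Gamma(49.3, 7.0).
Batch 2: sum of counts S = 57 over n = 6 nights.
After batch 2: Gamma(α+S, β+n) = Gamma(49.3+57, 7.0+6) = Gamma(106.3, 13.0).
The predictive distribution for one future period is NegBinom with mean α/β = 8.1769.

8.1769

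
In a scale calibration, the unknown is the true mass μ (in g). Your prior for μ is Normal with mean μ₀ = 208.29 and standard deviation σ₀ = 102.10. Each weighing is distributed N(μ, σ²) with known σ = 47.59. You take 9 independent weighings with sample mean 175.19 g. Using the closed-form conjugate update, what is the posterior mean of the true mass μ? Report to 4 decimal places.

For Normal data with known variance σ², a Normal(μ₀, σ₀²) prior on μ is conjugate. Posterior precision = 1/σ₀² + n/σ²; posterior mean is the precision-weighted average of μ₀ and x̄.
n·x̄ = 9·175.19 = 1576.71.
σ₀² = 102.10² = 10424.41, σ² = 47.59² = 2264.8081; σ² + n·σ₀² = 2264.8081 + 9·10424.41 = 96084.4981.
Posterior mean = (μ₀/σ₀² + n·x̄/σ²)/(1/σ₀² + n/σ²) = (σ²·μ₀ + σ₀²·n·x̄)/(σ² + n·σ₀²) = (2264.8081·208.29 + 10424.41·1576.71)/96084.4981 = 16908008.370249/96084.4981 = 175.9702.

175.9702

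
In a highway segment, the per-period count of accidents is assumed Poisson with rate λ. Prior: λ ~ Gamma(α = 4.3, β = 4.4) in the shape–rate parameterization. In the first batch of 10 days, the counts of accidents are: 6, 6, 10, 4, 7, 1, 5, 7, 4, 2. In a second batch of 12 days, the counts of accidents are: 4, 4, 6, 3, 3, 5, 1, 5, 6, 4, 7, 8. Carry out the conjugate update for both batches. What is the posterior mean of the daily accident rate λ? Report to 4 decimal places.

With a Gamma(shape α, rate β) prior, the Poisson likelihood is conjugate: the posterior is Gamma(α + ΣXᵢ, β + n).
Batch 1: sum of counts S = 52 over n = 10 days.
After batch 1: Gamma(α+S, β+n) = Gamma(4.3+52, 4.4+10) = Gamma(56.3, 14.4).
Batch 2: sum of counts S = 56 over n = 12 days.
After batch 2: Gamma(α+S, β+n) = Gamma(56.3+56, 14.4+12) = Gamma(112.3, 26.4).
Posterior mean = α/β = 112.3/26.4 = 4.2538.

4.2538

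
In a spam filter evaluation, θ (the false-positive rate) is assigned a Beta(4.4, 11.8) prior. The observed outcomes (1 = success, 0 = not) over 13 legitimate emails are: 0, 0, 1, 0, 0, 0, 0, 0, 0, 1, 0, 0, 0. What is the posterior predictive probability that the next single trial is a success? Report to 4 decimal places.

The Beta prior is conjugate to a Binomial/Bernoulli likelihood; the update adds successes to α and failures to β.
Posterior: Beta(α+k, β+n−k) = Beta(4.4+2, 11.8+11) = Beta(6.4, 22.8).
For a single future Bernoulli trial, P(success | data) = α/(α+β) = 0.2192.

0.2192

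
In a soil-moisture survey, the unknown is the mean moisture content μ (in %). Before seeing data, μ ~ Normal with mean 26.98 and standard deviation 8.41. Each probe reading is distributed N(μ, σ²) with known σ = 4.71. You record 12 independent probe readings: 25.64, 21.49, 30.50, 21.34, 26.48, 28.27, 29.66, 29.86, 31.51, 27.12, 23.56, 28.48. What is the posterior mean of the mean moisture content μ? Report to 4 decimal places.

26.9922

For Normal data with known variance σ², a Normal(μ₀, σ₀²) prior on μ is conjugate. Posterior precision = 1/σ₀² + n/σ²; posterior mean is the precision-weighted average of μ₀ and x̄.
Σxᵢ = 25.64 + 21.49 + 30.50 + 21.34 + 26.48 + 28.27 + 29.66 + 29.86 + 31.51 + 27.12 + 23.56 + 28.48 = 323.91, so n·x̄ = 323.91.
σ₀² = 8.41² = 70.7281, σ² = 4.71² = 22.1841; σ² + n·σ₀² = 22.1841 + 12·70.7281 = 870.9213.
Posterior mean = (μ₀/σ₀² + n·x̄/σ²)/(1/σ₀² + n/σ²) = (σ²·μ₀ + σ₀²·n·x̄)/(σ² + n·σ₀²) = (22.1841·26.98 + 70.7281·323.91)/870.9213 = 23508.065889/870.9213 = 26.9922.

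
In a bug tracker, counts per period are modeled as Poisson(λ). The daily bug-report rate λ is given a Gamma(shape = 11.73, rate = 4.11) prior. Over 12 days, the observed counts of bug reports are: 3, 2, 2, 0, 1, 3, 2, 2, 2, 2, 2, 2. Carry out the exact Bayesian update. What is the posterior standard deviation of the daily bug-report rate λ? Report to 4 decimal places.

0.3658

With a Gamma(shape α, rate β) prior, the Poisson likelihood is conjugate: the posterior is Gamma(α + ΣXᵢ, β + n).
Sum of counts S = 23 over n = 12 days.
Posterior: Gamma(α+S, β+n) = Gamma(11.73+23, 4.11+12) = Gamma(34.73, 16.11).
SD = √α/β = √34.73/16.11 = 0.3658.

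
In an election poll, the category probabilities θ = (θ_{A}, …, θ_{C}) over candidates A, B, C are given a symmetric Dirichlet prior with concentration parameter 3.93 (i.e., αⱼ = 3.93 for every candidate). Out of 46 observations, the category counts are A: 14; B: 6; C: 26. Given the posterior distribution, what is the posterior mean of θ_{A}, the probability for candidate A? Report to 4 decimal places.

The Dirichlet prior is conjugate to the Multinomial likelihood: each posterior αⱼ = prior αⱼ + observed count nⱼ.
Posterior concentration: (17.93, 9.93, 29.93), total = 57.79.
E[θ_{A}|data] = α_{A}/Σα = 17.93/57.79 = 0.3103.

0.3103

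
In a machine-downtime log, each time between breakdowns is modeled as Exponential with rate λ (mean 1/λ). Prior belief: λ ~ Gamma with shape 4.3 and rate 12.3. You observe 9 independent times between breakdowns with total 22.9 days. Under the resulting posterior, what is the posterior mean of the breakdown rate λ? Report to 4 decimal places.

With a Gamma(shape α, rate β) prior on the exponential rate λ, the posterior after n observations with total T = Σxᵢ is Gamma(α+n, β+T).
Posterior: Gamma(4.3+9, 12.3+22.9) = Gamma(13.3, 35.2).
Posterior mean of λ = α/β = 13.3/35.2 = 0.3778.

0.3778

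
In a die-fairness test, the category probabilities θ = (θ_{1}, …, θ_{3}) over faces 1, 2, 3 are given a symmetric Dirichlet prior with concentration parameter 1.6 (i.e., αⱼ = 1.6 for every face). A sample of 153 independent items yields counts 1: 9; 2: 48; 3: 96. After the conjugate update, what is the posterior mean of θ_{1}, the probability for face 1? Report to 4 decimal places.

0.0672

The Dirichlet prior is conjugate to the Multinomial likelihood: each posterior αⱼ = prior αⱼ + observed count nⱼ.
Posterior concentration: (10.6, 49.6, 97.6), total = 157.8.
E[θ_{1}|data] = α_{1}/Σα = 10.6/157.8 = 0.0672.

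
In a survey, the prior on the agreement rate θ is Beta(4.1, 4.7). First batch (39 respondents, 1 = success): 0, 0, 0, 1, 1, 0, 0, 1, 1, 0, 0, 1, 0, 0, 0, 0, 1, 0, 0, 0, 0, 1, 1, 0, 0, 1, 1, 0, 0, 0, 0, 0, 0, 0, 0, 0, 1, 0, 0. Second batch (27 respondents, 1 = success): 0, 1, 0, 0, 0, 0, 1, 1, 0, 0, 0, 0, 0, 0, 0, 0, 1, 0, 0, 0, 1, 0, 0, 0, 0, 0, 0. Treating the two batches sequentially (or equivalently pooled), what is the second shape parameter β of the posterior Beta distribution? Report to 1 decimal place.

54.7

The Beta prior is conjugate to a Binomial/Bernoulli likelihood; the update adds successes to α and failures to β.
After batch 1: Beta(4.1+11, 4.7+28) = Beta(15.1, 32.7).
After batch 2: Beta(15.1+5, 32.7+22) = Beta(20.1, 54.7).
Posterior β = 54.7.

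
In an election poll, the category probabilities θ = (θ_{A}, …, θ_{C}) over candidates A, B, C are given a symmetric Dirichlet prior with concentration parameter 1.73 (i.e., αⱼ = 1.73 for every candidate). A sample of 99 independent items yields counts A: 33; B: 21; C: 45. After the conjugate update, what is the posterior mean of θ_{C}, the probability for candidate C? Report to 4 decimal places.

The Dirichlet prior is conjugate to the Multinomial likelihood: each posterior αⱼ = prior αⱼ + observed count nⱼ.
Posterior concentration: (34.73, 22.73, 46.73), total = 104.19.
E[θ_{C}|data] = α_{C}/Σα = 46.73/104.19 = 0.4485.

0.4485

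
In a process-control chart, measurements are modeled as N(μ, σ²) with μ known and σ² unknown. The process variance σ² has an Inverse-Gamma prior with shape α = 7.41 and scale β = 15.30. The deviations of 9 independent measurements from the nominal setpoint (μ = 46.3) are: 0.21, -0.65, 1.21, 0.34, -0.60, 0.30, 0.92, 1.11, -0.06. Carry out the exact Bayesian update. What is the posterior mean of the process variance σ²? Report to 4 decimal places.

With known mean μ and an Inverse-Gamma(α, β) prior on σ², the Normal likelihood is conjugate: posterior is Inv-Gamma(α + n/2, β + Σ(xᵢ−μ)²/2).
Σ(xᵢ−μ)² = (0.21)² + (-0.65)² + (1.21)² + (0.34)² + (-0.60)² + (0.30)² + (0.92)² + (1.11)² + (-0.06)² = 4.5784.
Posterior: Inv-Gamma(7.41 + 9/2, 15.30 + 4.5784/2) = Inv-Gamma(11.91, 17.58920).
E[σ²|data] = β/(α−1) = 17.58920/10.91 = 1.6122.

1.6122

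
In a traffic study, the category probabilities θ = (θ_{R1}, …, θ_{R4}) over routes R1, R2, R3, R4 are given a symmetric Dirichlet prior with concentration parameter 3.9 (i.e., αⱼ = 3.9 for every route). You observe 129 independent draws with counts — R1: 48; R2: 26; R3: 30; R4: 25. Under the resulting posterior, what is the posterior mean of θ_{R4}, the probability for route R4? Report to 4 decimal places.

0.1999

The Dirichlet prior is conjugate to the Multinomial likelihood: each posterior αⱼ = prior αⱼ + observed count nⱼ.
Posterior concentration: (51.9, 29.9, 33.9, 28.9), total = 144.6.
E[θ_{R4}|data] = α_{R4}/Σα = 28.9/144.6 = 0.1999.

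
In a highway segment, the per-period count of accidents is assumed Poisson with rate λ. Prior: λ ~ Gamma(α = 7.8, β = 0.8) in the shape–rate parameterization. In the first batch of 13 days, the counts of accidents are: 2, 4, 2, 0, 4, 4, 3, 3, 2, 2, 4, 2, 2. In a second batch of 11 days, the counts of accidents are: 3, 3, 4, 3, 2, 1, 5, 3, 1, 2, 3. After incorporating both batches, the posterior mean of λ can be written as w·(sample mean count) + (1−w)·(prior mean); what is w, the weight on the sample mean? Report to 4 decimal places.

0.9677

With a Gamma(shape α, rate β) prior, the Poisson likelihood is conjugate: the posterior is Gamma(α + ΣXᵢ, β + n).
Total number of days: n = 13 + 11 = 24.
Posterior mean = (α₀+S)/(β₀+n) = [n/(β₀+n)]·(S/n) + [β₀/(β₀+n)]·(α₀/β₀), so only n and β₀ enter the weight.
Weight on data w = n/(β₀+n) = 24/(0.8+24) = 24/24.8 = 0.9677.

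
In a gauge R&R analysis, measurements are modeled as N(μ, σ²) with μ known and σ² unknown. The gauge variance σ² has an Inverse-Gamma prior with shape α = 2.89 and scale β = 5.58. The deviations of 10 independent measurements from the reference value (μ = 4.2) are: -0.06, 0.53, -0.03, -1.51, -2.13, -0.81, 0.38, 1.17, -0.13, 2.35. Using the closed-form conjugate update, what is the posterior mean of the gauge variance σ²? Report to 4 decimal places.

With known mean μ and an Inverse-Gamma(α, β) prior on σ², the Normal likelihood is conjugate: posterior is Inv-Gamma(α + n/2, β + Σ(xᵢ−μ)²/2).
Σ(xᵢ−μ)² = (-0.06)² + (0.53)² + (-0.03)² + (-1.51)² + (-2.13)² + (-0.81)² + (0.38)² + (1.17)² + (-0.13)² + (2.35)² = 14.8112.
Posterior: Inv-Gamma(2.89 + 10/2, 5.58 + 14.8112/2) = Inv-Gamma(7.89, 12.98560).
E[σ²|data] = β/(α−1) = 12.98560/6.89 = 1.8847.

1.8847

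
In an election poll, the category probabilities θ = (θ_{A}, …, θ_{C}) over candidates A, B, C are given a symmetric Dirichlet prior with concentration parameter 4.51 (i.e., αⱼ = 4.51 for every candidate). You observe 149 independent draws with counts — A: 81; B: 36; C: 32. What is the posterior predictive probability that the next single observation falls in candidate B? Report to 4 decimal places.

The Dirichlet prior is conjugate to the Multinomial likelihood: each posterior αⱼ = prior αⱼ + observed count nⱼ.
Posterior concentration: (85.51, 40.51, 36.51), total = 162.53.
P(next = B | data) = α_{B}/Σα = 0.2492.

0.2492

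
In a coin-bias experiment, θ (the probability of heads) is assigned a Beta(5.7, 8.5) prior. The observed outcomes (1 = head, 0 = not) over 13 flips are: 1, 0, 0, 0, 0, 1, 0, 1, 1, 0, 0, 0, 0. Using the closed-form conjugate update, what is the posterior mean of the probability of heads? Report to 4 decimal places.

0.3566

The Beta prior is conjugate to a Binomial/Bernoulli likelihood; the update adds successes to α and failures to β.
Posterior: Beta(α+k, β+n−k) = Beta(5.7+4, 8.5+9) = Beta(9.7, 17.5).
Posterior mean = α/(α+β) = 9.7/27.2 = 0.3566.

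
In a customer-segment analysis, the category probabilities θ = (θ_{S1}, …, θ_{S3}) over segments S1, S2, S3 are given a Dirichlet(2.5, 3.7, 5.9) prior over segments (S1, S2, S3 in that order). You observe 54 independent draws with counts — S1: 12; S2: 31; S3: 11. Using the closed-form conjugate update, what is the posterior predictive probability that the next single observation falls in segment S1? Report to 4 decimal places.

0.2194

The Dirichlet prior is conjugate to the Multinomial likelihood: each posterior αⱼ = prior αⱼ + observed count nⱼ.
Posterior concentration: (14.5, 34.7, 16.9), total = 66.1.
P(next = S1 | data) = α_{S1}/Σα = 0.2194.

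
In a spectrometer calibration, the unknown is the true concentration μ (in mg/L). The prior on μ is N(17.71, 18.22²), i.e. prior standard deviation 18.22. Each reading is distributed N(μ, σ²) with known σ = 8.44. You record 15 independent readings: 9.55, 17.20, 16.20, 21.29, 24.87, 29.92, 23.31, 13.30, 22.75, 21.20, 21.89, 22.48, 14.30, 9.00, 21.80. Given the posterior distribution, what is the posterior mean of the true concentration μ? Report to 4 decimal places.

For Normal data with known variance σ², a Normal(μ₀, σ₀²) prior on μ is conjugate. Posterior precision = 1/σ₀² + n/σ²; posterior mean is the precision-weighted average of μ₀ and x̄.
Σxᵢ = 9.55 + 17.20 + 16.20 + 21.29 + 24.87 + 29.92 + 23.31 + 13.30 + 22.75 + 21.20 + 21.89 + 22.48 + 14.30 + 9.00 + 21.80 = 289.06, so n·x̄ = 289.06.
σ₀² = 18.22² = 331.9684, σ² = 8.44² = 71.2336; σ² + n·σ₀² = 71.2336 + 15·331.9684 = 5050.7596.
Posterior mean = (μ₀/σ₀² + n·x̄/σ²)/(1/σ₀² + n/σ²) = (σ²·μ₀ + σ₀²·n·x̄)/(σ² + n·σ₀²) = (71.2336·17.71 + 331.9684·289.06)/5050.7596 = 97220.33276/5050.7596 = 19.2487.

19.2487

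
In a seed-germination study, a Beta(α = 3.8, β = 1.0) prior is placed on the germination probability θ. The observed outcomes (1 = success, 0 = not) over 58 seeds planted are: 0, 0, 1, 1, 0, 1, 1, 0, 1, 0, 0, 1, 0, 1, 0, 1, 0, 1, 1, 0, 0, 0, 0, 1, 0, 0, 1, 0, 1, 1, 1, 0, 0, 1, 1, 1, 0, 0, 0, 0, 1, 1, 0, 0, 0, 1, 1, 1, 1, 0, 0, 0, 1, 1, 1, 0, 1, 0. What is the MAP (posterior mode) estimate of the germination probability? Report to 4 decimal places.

The Beta prior is conjugate to a Binomial/Bernoulli likelihood; the update adds successes to α and failures to β.
Posterior: Beta(α+k, β+n−k) = Beta(3.8+28, 1.0+30) = Beta(31.8, 31.0).
Mode of Beta(a,b) for a,b>1 is (a−1)/(a+b−2) = 30.8/60.8 = 0.5066.

0.5066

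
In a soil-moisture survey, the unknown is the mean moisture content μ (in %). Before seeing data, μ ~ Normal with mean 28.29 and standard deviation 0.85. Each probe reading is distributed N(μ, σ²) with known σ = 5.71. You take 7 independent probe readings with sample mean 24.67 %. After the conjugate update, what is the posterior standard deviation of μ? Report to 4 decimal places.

For Normal data with known variance σ², a Normal(μ₀, σ₀²) prior on μ is conjugate. Posterior precision = 1/σ₀² + n/σ²; posterior mean is the precision-weighted average of μ₀ and x̄.
σ₀² = 0.85² = 0.7225, σ² = 5.71² = 32.6041; σ² + n·σ₀² = 32.6041 + 7·0.7225 = 37.6616.
Posterior precision = 1/σ₀² + n/σ² = 1/0.7225 + 7/32.6041 = (σ² + n·σ₀²)/(σ₀²σ²) = 37.6616/(0.7225·32.6041); posterior variance σₙ² = σ₀²σ²/(σ² + n·σ₀²) = 0.7225·32.6041/37.6616 = 0.625477.
Posterior SD = √σₙ² = √(0.7225·32.6041/37.6616) = 0.7909.

0.7909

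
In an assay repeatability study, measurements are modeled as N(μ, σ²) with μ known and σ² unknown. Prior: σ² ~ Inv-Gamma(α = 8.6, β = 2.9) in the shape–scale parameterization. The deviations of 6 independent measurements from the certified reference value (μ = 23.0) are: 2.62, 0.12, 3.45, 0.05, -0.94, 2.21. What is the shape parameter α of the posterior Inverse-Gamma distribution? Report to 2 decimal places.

With known mean μ and an Inverse-Gamma(α, β) prior on σ², the Normal likelihood is conjugate: posterior is Inv-Gamma(α + n/2, β + Σ(xᵢ−μ)²/2).
Σ(xᵢ−μ)² = (2.62)² + (0.12)² + (3.45)² + (0.05)² + (-0.94)² + (2.21)² = 24.5515.
Posterior: Inv-Gamma(8.6 + 6/2, 2.9 + 24.5515/2) = Inv-Gamma(11.60, 15.17575).
Posterior α = 11.60.

11.60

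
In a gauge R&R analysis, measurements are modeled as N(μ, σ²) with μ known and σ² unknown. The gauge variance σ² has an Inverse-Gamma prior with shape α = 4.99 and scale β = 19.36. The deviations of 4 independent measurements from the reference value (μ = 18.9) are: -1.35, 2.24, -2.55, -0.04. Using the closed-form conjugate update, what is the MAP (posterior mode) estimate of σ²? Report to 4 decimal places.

3.2581

With known mean μ and an Inverse-Gamma(α, β) prior on σ², the Normal likelihood is conjugate: posterior is Inv-Gamma(α + n/2, β + Σ(xᵢ−μ)²/2).
Σ(xᵢ−μ)² = (-1.35)² + (2.24)² + (-2.55)² + (-0.04)² = 13.3442.
Posterior: Inv-Gamma(4.99 + 4/2, 19.36 + 13.3442/2) = Inv-Gamma(6.99, 26.03210).
Mode = β/(α+1) = 26.03210/7.99 = 3.2581.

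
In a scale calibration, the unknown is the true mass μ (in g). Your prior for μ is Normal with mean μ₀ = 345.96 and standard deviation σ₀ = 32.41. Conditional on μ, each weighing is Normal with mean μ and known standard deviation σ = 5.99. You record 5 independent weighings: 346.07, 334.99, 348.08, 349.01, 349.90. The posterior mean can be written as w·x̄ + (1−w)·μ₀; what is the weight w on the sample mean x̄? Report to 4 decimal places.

For Normal data with known variance σ², a Normal(μ₀, σ₀²) prior on μ is conjugate. Posterior precision = 1/σ₀² + n/σ²; posterior mean is the precision-weighted average of μ₀ and x̄.
σ₀² = 32.41² = 1050.4081, σ² = 5.99² = 35.8801. Prior precision 1/σ₀² = 1/1050.4081; data precision n/σ² = 5/35.8801.
w = (n/σ²)/(1/σ₀² + n/σ²) = n·σ₀²/(σ² + n·σ₀²) = 5·1050.4081/(35.8801 + 5·1050.4081) = 5252.0405/5287.9206 = 0.9932.

0.9932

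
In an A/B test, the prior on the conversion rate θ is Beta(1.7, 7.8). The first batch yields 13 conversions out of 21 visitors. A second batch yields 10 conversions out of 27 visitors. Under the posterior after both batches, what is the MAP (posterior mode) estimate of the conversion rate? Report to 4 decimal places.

0.4270

The Beta prior is conjugate to a Binomial/Bernoulli likelihood; the update adds successes to α and failures to β.
After batch 1: Beta(1.7+13, 7.8+8) = Beta(14.7, 15.8).
After batch 2: Beta(14.7+10, 15.8+17) = Beta(24.7, 32.8).
Mode of Beta(a,b) for a,b>1 is (a−1)/(a+b−2) = 23.7/55.5 = 0.4270.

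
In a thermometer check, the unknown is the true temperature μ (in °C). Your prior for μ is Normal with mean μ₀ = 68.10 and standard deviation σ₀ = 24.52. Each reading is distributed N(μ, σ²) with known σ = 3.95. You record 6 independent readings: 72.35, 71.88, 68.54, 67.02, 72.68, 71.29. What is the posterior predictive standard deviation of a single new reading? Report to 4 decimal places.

4.2652

For Normal data with known variance σ², a Normal(μ₀, σ₀²) prior on μ is conjugate. Posterior precision = 1/σ₀² + n/σ²; posterior mean is the precision-weighted average of μ₀ and x̄.
σ₀² = 24.52² = 601.2304, σ² = 3.95² = 15.6025; σ² + n·σ₀² = 15.6025 + 6·601.2304 = 3622.9849.
Posterior precision = 1/σ₀² + n/σ² = 1/601.2304 + 6/15.6025 = (σ² + n·σ₀²)/(σ₀²σ²) = 3622.9849/(601.2304·15.6025); posterior variance σₙ² = σ₀²σ²/(σ² + n·σ₀²) = 601.2304·15.6025/3622.9849 = 2.589218.
Predictive variance for one new observation = σₙ² + σ² = 601.2304·15.6025/3622.9849 + 15.6025 = σ²·(σ₀² + 3622.9849)/3622.9849 = 15.6025·4224.2153/3622.9849 = 18.191718; SD = √(15.6025·4224.2153/3622.9849) = 4.2652.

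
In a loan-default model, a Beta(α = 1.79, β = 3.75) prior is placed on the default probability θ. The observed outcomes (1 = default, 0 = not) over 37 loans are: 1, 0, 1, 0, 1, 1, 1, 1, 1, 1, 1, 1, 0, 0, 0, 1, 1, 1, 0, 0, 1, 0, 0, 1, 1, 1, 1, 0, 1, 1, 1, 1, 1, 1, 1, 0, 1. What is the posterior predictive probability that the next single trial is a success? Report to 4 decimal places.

0.6533

The Beta prior is conjugate to a Binomial/Bernoulli likelihood; the update adds successes to α and failures to β.
Posterior: Beta(α+k, β+n−k) = Beta(1.79+26, 3.75+11) = Beta(27.79, 14.75).
For a single future Bernoulli trial, P(success | data) = α/(α+β) = 0.6533.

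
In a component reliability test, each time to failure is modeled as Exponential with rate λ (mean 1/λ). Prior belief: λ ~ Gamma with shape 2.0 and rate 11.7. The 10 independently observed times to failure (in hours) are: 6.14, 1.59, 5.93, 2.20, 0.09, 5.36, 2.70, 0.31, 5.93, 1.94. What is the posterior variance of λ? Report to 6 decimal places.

With a Gamma(shape α, rate β) prior on the exponential rate λ, the posterior after n observations with total T = Σxᵢ is Gamma(α+n, β+T).
Sum of observations T = 32.19 hours; n = 10.
Posterior: Gamma(2.0+10, 11.7+32.19) = Gamma(12.0, 43.89).
Var = α/β² = 0.006229.

0.006229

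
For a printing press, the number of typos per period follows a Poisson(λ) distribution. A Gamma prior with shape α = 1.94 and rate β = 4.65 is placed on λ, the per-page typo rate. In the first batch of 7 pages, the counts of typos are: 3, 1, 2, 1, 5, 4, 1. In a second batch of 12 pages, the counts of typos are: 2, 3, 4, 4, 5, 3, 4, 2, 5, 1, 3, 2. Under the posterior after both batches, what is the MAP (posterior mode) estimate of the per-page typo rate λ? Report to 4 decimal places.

2.3653

With a Gamma(shape α, rate β) prior, the Poisson likelihood is conjugate: the posterior is Gamma(α + ΣXᵢ, β + n).
Batch 1: sum of counts S = 17 over n = 7 pages.
After batch 1: Gamma(α+S, β+n) = Gamma(1.94+17, 4.65+7) = Gamma(18.94, 11.65).
Batch 2: sum of counts S = 38 over n = 12 pages.
After batch 2: Gamma(α+S, β+n) = Gamma(18.94+38, 11.65+12) = Gamma(56.94, 23.65).
Mode of Gamma(α,β) for α≥1 is (α−1)/β = 55.94/23.65 = 2.3653.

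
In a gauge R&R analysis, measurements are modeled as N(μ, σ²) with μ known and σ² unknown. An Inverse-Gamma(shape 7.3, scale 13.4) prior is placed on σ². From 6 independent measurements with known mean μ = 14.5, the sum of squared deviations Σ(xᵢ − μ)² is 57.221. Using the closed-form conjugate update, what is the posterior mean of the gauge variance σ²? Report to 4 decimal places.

With known mean μ and an Inverse-Gamma(α, β) prior on σ², the Normal likelihood is conjugate: posterior is Inv-Gamma(α + n/2, β + Σ(xᵢ−μ)²/2).
Posterior: Inv-Gamma(7.3 + 6/2, 13.4 + 57.221/2) = Inv-Gamma(10.30, 42.0105).
E[σ²|data] = β/(α−1) = 42.0105/9.30 = 4.5173.

4.5173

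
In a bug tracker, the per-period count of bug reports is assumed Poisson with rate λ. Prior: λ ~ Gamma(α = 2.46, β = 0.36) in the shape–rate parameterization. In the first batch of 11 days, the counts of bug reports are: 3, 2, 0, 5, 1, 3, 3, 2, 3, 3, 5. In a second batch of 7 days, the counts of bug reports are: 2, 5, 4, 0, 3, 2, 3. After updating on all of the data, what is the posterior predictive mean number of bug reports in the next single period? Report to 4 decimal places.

With a Gamma(shape α, rate β) prior, the Poisson likelihood is conjugate: the posterior is Gamma(α + ΣXᵢ, β + n).
Batch 1: sum of counts S = 30 over n = 11 days.
After batch 1: Gamma(α+S, β+n) = Gamma(2.46+30, 0.36+11) = Gamma(32.46, 11.36).
Batch 2: sum of counts S = 19 over n = 7 days.
After batch 2: Gamma(α+S, β+n) = Gamma(32.46+19, 11.36+7) = Gamma(51.46, 18.36).
The predictive distribution for one future period is NegBinom with mean α/β = 2.8028.

2.8028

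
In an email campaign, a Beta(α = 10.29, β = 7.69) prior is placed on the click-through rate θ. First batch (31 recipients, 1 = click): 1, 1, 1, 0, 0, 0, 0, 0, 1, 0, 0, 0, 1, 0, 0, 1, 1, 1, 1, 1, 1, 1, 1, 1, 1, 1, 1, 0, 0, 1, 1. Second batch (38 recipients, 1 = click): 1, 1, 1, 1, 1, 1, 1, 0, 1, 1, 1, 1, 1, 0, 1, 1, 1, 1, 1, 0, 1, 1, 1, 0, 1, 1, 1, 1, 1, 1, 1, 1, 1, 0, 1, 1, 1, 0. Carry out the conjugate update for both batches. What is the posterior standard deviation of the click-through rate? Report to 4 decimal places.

The Beta prior is conjugate to a Binomial/Bernoulli likelihood; the update adds successes to α and failures to β.
After batch 1: Beta(10.29+19, 7.69+12) = Beta(29.29, 19.69).
After batch 2: Beta(29.29+32, 19.69+6) = Beta(61.29, 25.69).
Var = αβ/((α+β)²(α+β+1)) = 61.29·25.69/(86.98²·87.98) = 0.00236554; SD = √0.00236554 = 0.0486.

0.0486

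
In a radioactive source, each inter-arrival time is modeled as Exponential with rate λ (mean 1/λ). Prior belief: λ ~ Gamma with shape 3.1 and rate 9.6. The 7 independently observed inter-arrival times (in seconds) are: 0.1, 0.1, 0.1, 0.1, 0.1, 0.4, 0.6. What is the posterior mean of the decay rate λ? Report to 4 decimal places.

0.9099

With a Gamma(shape α, rate β) prior on the exponential rate λ, the posterior after n observations with total T = Σxᵢ is Gamma(α+n, β+T).
Sum of observations T = 1.5 seconds; n = 7.
Posterior: Gamma(3.1+7, 9.6+1.5) = Gamma(10.1, 11.1).
Posterior mean of λ = α/β = 10.1/11.1 = 0.9099.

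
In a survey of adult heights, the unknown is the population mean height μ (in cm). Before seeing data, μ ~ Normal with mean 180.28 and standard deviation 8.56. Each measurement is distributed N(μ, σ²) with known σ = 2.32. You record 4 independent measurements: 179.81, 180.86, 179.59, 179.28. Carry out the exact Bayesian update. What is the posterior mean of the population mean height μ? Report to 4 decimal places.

179.8921

For Normal data with known variance σ², a Normal(μ₀, σ₀²) prior on μ is conjugate. Posterior precision = 1/σ₀² + n/σ²; posterior mean is the precision-weighted average of μ₀ and x̄.
Σxᵢ = 179.81 + 180.86 + 179.59 + 179.28 = 719.54, so n·x̄ = 719.54.
σ₀² = 8.56² = 73.2736, σ² = 2.32² = 5.3824; σ² + n·σ₀² = 5.3824 + 4·73.2736 = 298.4768.
Posterior mean = (μ₀/σ₀² + n·x̄/σ²)/(1/σ₀² + n/σ²) = (σ²·μ₀ + σ₀²·n·x̄)/(σ² + n·σ₀²) = (5.3824·180.28 + 73.2736·719.54)/298.4768 = 53693.625216/298.4768 = 179.8921.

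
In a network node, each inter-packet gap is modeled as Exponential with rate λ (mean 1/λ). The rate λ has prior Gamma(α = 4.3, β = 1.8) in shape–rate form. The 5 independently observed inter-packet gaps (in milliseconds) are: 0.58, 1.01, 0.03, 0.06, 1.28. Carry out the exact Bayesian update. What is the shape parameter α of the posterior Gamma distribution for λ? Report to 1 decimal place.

With a Gamma(shape α, rate β) prior on the exponential rate λ, the posterior after n observations with total T = Σxᵢ is Gamma(α+n, β+T).
Sum of observations T = 2.96 milliseconds; n = 5.
Posterior: Gamma(4.3+5, 1.8+2.96) = Gamma(9.3, 4.76).
Posterior α = 9.3.

9.3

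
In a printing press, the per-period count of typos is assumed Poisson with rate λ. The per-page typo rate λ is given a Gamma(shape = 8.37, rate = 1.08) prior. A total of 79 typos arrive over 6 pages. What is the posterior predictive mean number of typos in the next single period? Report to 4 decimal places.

With a Gamma(shape α, rate β) prior, the Poisson likelihood is conjugate: the posterior is Gamma(α + ΣXᵢ, β + n).
Posterior: Gamma(α+S, β+n) = Gamma(8.37+79, 1.08+6) = Gamma(87.37, 7.08).
The predictive distribution for one future period is NegBinom with mean α/β = 12.3404.

12.3404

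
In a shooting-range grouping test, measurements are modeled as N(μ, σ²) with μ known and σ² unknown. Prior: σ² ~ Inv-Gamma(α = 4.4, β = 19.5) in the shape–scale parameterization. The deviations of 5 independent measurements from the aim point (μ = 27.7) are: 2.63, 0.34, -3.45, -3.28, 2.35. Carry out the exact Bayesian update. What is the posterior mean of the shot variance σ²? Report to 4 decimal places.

6.2895

With known mean μ and an Inverse-Gamma(α, β) prior on σ², the Normal likelihood is conjugate: posterior is Inv-Gamma(α + n/2, β + Σ(xᵢ−μ)²/2).
Σ(xᵢ−μ)² = (2.63)² + (0.34)² + (-3.45)² + (-3.28)² + (2.35)² = 35.2159.
Posterior: Inv-Gamma(4.4 + 5/2, 19.5 + 35.2159/2) = Inv-Gamma(6.90, 37.10795).
E[σ²|data] = β/(α−1) = 37.10795/5.90 = 6.2895.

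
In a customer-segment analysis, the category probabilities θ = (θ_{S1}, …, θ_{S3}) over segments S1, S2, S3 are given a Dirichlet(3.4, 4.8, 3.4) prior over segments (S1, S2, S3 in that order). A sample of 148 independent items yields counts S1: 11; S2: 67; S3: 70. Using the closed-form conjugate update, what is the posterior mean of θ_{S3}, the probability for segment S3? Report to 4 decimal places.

The Dirichlet prior is conjugate to the Multinomial likelihood: each posterior αⱼ = prior αⱼ + observed count nⱼ.
Posterior concentration: (14.4, 71.8, 73.4), total = 159.6.
E[θ_{S3}|data] = α_{S3}/Σα = 73.4/159.6 = 0.4599.

0.4599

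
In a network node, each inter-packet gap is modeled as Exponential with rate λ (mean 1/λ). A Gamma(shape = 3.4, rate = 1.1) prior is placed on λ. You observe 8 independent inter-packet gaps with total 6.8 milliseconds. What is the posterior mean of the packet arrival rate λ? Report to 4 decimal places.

1.4430

With a Gamma(shape α, rate β) prior on the exponential rate λ, the posterior after n observations with total T = Σxᵢ is Gamma(α+n, β+T).
Posterior: Gamma(3.4+8, 1.1+6.8) = Gamma(11.4, 7.9).
Posterior mean of λ = α/β = 11.4/7.9 = 1.4430.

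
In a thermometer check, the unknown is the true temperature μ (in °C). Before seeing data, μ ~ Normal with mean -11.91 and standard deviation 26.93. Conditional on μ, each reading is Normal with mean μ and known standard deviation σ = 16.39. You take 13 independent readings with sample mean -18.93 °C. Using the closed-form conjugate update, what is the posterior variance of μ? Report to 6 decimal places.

20.091535

For Normal data with known variance σ², a Normal(μ₀, σ₀²) prior on μ is conjugate. Posterior precision = 1/σ₀² + n/σ²; posterior mean is the precision-weighted average of μ₀ and x̄.
σ₀² = 26.93² = 725.2249, σ² = 16.39² = 268.6321; σ² + n·σ₀² = 268.6321 + 13·725.2249 = 9696.5558.
Posterior precision = 1/σ₀² + n/σ² = 1/725.2249 + 13/268.6321 = (σ² + n·σ₀²)/(σ₀²σ²) = 9696.5558/(725.2249·268.6321); posterior variance σₙ² = σ₀²σ²/(σ² + n·σ₀²) = 725.2249·268.6321/9696.5558 = 20.091535.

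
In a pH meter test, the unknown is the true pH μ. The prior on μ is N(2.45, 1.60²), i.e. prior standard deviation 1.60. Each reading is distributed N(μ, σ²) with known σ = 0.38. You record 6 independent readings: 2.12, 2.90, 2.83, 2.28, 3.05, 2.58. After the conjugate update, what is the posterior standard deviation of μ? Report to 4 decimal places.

0.1544

For Normal data with known variance σ², a Normal(μ₀, σ₀²) prior on μ is conjugate. Posterior precision = 1/σ₀² + n/σ²; posterior mean is the precision-weighted average of μ₀ and x̄.
σ₀² = 1.60² = 2.56, σ² = 0.38² = 0.1444; σ² + n·σ₀² = 0.1444 + 6·2.56 = 15.5044.
Posterior precision = 1/σ₀² + n/σ² = 1/2.56 + 6/0.1444 = (σ² + n·σ₀²)/(σ₀²σ²) = 15.5044/(2.56·0.1444); posterior variance σₙ² = σ₀²σ²/(σ² + n·σ₀²) = 2.56·0.1444/15.5044 = 0.023843.
Posterior SD = √σₙ² = √(2.56·0.1444/15.5044) = 0.1544.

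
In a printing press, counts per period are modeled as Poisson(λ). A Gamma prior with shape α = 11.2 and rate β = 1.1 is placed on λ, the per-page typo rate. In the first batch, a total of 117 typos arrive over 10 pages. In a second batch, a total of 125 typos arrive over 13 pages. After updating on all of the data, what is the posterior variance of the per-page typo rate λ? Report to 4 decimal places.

With a Gamma(shape α, rate β) prior, the Poisson likelihood is conjugate: the posterior is Gamma(α + ΣXᵢ, β + n).
After batch 1: Gamma(α+S, β+n) = Gamma(11.2+117, 1.1+10) = Gamma(128.2, 11.1).
After batch 2: Gamma(α+S, β+n) = Gamma(128.2+125, 11.1+13) = Gamma(253.2, 24.1).
Var = α/β² = 253.2/24.1² = 0.4359.

0.4359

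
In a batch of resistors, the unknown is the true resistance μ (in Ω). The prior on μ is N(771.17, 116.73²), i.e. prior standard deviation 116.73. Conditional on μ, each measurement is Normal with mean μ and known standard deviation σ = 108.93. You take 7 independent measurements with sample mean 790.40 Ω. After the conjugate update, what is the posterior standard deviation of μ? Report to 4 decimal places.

38.8273

For Normal data with known variance σ², a Normal(μ₀, σ₀²) prior on μ is conjugate. Posterior precision = 1/σ₀² + n/σ²; posterior mean is the precision-weighted average of μ₀ and x̄.
σ₀² = 116.73² = 13625.8929, σ² = 108.93² = 11865.7449; σ² + n·σ₀² = 11865.7449 + 7·13625.8929 = 107246.9952.
Posterior precision = 1/σ₀² + n/σ² = 1/13625.8929 + 7/11865.7449 = (σ² + n·σ₀²)/(σ₀²σ²) = 107246.9952/(13625.8929·11865.7449); posterior variance σₙ² = σ₀²σ²/(σ² + n·σ₀²) = 13625.8929·11865.7449/107246.9952 = 1507.560831.
Posterior SD = √σₙ² = √(13625.8929·11865.7449/107246.9952) = 38.8273.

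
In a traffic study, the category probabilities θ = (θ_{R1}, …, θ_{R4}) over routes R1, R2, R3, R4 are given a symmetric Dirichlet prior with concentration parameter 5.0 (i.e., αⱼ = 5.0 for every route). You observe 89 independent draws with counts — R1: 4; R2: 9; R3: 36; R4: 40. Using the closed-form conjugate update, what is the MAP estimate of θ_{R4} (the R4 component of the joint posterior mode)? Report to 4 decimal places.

0.4190

The Dirichlet prior is conjugate to the Multinomial likelihood: each posterior αⱼ = prior αⱼ + observed count nⱼ.
Posterior concentration: (9.0, 14.0, 41.0, 45.0), total = 109.0.
Joint mode component: (α_{R4}−1)/(Σα−K) = 44.0/105.0 = 0.4190.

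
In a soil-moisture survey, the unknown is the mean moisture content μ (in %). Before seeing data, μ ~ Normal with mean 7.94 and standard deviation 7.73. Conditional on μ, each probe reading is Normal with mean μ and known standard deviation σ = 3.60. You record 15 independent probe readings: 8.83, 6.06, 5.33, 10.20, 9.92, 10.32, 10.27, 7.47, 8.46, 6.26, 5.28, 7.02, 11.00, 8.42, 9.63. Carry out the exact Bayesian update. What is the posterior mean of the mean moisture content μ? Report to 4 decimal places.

For Normal data with known variance σ², a Normal(μ₀, σ₀²) prior on μ is conjugate. Posterior precision = 1/σ₀² + n/σ²; posterior mean is the precision-weighted average of μ₀ and x̄.
Σxᵢ = 8.83 + 6.06 + 5.33 + 10.20 + 9.92 + 10.32 + 10.27 + 7.47 + 8.46 + 6.26 + 5.28 + 7.02 + 11.00 + 8.42 + 9.63 = 124.47, so n·x̄ = 124.47.
σ₀² = 7.73² = 59.7529, σ² = 3.60² = 12.96; σ² + n·σ₀² = 12.96 + 15·59.7529 = 909.2535.
Posterior mean = (μ₀/σ₀² + n·x̄/σ²)/(1/σ₀² + n/σ²) = (σ²·μ₀ + σ₀²·n·x̄)/(σ² + n·σ₀²) = (12.96·7.94 + 59.7529·124.47)/909.2535 = 7540.345863/909.2535 = 8.2929.

8.2929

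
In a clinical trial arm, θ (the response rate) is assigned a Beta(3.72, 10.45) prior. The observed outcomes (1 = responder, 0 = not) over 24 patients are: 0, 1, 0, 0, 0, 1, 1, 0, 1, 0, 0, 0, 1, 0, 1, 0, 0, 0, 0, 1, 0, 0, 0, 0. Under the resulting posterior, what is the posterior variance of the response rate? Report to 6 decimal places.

0.005156

The Beta prior is conjugate to a Binomial/Bernoulli likelihood; the update adds successes to α and failures to β.
Posterior: Beta(α+k, β+n−k) = Beta(3.72+7, 10.45+17) = Beta(10.72, 27.45).
Var = αβ/((α+β)²(α+β+1)) = 10.72·27.45/(38.17²·39.17) = 0.005156.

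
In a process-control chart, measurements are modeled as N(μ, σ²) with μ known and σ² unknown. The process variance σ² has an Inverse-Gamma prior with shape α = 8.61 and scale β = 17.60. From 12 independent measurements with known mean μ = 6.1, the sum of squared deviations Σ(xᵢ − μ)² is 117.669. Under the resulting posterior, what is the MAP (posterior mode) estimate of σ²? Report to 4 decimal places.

With known mean μ and an Inverse-Gamma(α, β) prior on σ², the Normal likelihood is conjugate: posterior is Inv-Gamma(α + n/2, β + Σ(xᵢ−μ)²/2).
Posterior: Inv-Gamma(8.61 + 12/2, 17.60 + 117.669/2) = Inv-Gamma(14.61, 76.4345).
Mode = β/(α+1) = 76.4345/15.61 = 4.8965.

4.8965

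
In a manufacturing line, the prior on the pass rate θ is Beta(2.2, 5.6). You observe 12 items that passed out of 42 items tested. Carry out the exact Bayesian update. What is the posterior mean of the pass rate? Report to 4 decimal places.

The Beta prior is conjugate to a Binomial/Bernoulli likelihood; the update adds successes to α and failures to β.
Posterior: Beta(α+k, β+n−k) = Beta(2.2+12, 5.6+30) = Beta(14.2, 35.6).
Posterior mean = α/(α+β) = 14.2/49.8 = 0.2851.

0.2851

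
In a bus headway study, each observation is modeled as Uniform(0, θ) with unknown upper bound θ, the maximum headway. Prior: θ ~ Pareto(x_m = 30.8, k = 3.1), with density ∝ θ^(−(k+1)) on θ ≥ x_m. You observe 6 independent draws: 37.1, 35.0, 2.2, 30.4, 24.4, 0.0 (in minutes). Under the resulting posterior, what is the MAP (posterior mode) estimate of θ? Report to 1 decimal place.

A Pareto(scale x_m, shape k) prior on the upper bound θ of Uniform(0, θ) is conjugate: posterior is Pareto(max(x_m, max xᵢ), k + n).
Sample maximum = 37.1; prior scale x_m = 30.8 → posterior scale = max = 37.1.
Posterior shape = 3.1 + 6 = 9.1.
The Pareto density is decreasing on [x_m, ∞), so the mode is x_m = 37.1.

37.1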